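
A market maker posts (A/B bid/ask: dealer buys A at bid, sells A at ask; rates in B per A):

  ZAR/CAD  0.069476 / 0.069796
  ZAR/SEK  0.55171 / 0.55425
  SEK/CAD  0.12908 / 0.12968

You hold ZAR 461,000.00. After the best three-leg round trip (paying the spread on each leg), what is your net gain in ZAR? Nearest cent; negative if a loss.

Best loop ZAR → SEK → CAD → ZAR:
ZAR 461,000.00 × 0.55171 (sell ZAR at bid) = SEK 254,338.31
SEK 254,338.31 × 0.12908 (sell SEK at bid) = CAD 32,829.99
CAD 32,829.99 ÷ 0.069796 (buy ZAR at ask) = ZAR 470,370.64

Net profit: ZAR 9,370.64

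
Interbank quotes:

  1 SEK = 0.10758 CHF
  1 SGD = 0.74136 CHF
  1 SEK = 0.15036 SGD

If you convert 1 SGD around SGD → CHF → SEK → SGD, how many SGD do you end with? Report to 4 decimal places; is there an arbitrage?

1.0362 (arbitrage exists)

Around SGD → CHF → SEK → SGD: 1 × 0.74136 ÷ 0.10758 × 0.15036 = 1.036167
Product > 1; profitable direction is SGD → CHF → SEK → SGD.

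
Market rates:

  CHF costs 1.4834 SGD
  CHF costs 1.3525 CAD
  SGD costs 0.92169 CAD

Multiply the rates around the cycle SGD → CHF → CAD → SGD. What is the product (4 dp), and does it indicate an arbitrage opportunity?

0.9892 (arbitrage exists)

Around SGD → CHF → CAD → SGD: 1 ÷ 1.4834 × 1.3525 ÷ 0.92169 = 0.989223
Product < 1; profitable direction is SGD → CAD → CHF → SGD.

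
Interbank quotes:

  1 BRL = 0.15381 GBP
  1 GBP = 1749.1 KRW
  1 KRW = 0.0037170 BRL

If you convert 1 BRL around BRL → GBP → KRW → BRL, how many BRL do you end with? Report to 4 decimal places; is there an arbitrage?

1.0000 (no arbitrage)

Around BRL → GBP → KRW → BRL: 1 × 0.15381 × 1749.1 × 0.0037170 = 0.999981
Product ≈ 1 (deviation 0.002%, within rounding noise).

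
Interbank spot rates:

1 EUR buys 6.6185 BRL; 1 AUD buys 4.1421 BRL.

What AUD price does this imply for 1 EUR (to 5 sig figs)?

1 EUR × 6.6185 = 6.6185 BRL
6.6185 BRL ÷ 4.1421 = 1.59786 AUD

EUR/AUD = 1.5979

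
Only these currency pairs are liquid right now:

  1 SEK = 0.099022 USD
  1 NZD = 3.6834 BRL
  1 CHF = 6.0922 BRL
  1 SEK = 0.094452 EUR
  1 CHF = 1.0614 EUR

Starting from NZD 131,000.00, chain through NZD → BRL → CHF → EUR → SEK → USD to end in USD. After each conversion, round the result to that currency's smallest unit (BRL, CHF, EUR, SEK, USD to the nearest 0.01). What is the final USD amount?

NZD 131,000.00 × 3.6834 = BRL 482,525.40
BRL 482,525.40 ÷ 6.0922 = CHF 79,203.80
CHF 79,203.80 × 1.0614 = EUR 84,066.91
EUR 84,066.91 ÷ 0.094452 = SEK 890,049.02
SEK 890,049.02 × 0.099022 = USD 88,134.43

USD 88,134.43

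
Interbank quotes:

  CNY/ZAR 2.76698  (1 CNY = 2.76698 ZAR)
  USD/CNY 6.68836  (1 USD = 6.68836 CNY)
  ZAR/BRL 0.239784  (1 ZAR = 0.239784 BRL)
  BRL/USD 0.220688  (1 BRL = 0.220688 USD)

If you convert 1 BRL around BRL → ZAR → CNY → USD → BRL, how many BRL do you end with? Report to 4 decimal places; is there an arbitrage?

Around BRL → ZAR → CNY → USD → BRL: 1 ÷ 0.239784 ÷ 2.76698 ÷ 6.68836 ÷ 0.220688 = 1.021117
Product > 1; profitable direction is BRL → ZAR → CNY → USD → BRL.

1.0211 (arbitrage exists)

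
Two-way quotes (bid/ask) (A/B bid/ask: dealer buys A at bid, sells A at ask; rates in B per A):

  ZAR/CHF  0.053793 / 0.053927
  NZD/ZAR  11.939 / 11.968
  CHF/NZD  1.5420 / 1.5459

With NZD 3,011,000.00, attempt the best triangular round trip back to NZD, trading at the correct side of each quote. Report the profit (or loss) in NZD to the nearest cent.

Best loop NZD → CHF → ZAR → NZD:
NZD 3,011,000.00 ÷ 1.5459 (buy CHF at ask) = CHF 1,947,732.71
CHF 1,947,732.71 ÷ 0.053927 (buy ZAR at ask) = ZAR 36,117,950.42
ZAR 36,117,950.42 ÷ 11.968 (buy NZD at ask) = NZD 3,017,876.87

Net profit: NZD 6,876.87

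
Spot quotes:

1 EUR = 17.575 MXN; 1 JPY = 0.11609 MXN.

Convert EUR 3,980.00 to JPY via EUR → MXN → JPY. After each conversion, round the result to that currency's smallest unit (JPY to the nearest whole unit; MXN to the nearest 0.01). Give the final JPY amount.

JPY 602,537

EUR 3,980.00 × 17.575 = MXN 69,948.50
MXN 69,948.50 ÷ 0.11609 = JPY 602,537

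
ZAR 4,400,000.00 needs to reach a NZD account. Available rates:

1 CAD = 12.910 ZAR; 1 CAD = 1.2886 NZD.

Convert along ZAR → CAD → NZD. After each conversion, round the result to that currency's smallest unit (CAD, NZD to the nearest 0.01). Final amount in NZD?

NZD 439,182.03

ZAR 4,400,000.00 ÷ 12.910 = CAD 340,821.07
CAD 340,821.07 × 1.2886 = NZD 439,182.03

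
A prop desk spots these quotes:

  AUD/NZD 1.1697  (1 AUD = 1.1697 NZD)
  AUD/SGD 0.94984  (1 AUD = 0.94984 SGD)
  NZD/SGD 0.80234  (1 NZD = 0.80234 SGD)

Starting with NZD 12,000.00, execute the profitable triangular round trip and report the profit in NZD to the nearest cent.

Profit: NZD 145.03

Profitable loop is NZD → AUD → SGD → NZD:
NZD 12,000.00 ÷ 1.1697 = AUD 10,259.04
AUD 10,259.04 × 0.94984 = SGD 9,744.45
SGD 9,744.45 ÷ 0.80234 = NZD 12,145.03
Profit = NZD 12,145.03 − NZD 12,000.00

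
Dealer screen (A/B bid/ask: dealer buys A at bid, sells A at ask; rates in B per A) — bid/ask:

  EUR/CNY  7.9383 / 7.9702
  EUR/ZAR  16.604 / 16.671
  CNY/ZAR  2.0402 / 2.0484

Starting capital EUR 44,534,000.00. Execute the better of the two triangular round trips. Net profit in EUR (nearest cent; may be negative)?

Net profit: EUR 757,889.89

Best loop EUR → ZAR → CNY → EUR:
EUR 44,534,000.00 × 16.604 (sell EUR at bid) = ZAR 739,442,536.00
ZAR 739,442,536.00 ÷ 2.0484 (buy CNY at ask) = CNY 360,985,420.82
CNY 360,985,420.82 ÷ 7.9702 (buy EUR at ask) = EUR 45,291,889.89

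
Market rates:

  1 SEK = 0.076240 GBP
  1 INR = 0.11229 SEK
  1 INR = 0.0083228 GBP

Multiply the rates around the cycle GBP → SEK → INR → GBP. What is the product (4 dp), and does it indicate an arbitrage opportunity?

0.9722 (arbitrage exists)

Around GBP → SEK → INR → GBP: 1 ÷ 0.076240 ÷ 0.11229 × 0.0083228 = 0.972177
Product < 1; profitable direction is GBP → INR → SEK → GBP.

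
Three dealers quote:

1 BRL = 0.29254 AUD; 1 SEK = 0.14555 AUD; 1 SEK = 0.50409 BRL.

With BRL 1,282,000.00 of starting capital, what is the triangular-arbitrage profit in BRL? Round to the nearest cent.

Profitable loop is BRL → AUD → SEK → BRL:
BRL 1,282,000.00 × 0.29254 = AUD 375,036.28
AUD 375,036.28 ÷ 0.14555 = SEK 2,576,683.48
SEK 2,576,683.48 × 0.50409 = BRL 1,298,880.37
Profit = BRL 1,298,880.37 − BRL 1,282,000.00

Profit: BRL 16,880.37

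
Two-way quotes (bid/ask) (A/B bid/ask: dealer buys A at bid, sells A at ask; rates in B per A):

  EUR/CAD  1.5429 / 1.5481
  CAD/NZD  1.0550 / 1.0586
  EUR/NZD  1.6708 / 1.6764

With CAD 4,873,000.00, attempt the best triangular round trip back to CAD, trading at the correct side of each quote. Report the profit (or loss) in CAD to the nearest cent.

Best loop CAD → EUR → NZD → CAD:
CAD 4,873,000.00 ÷ 1.5481 (buy EUR at ask) = EUR 3,147,729.47
EUR 3,147,729.47 × 1.6708 (sell EUR at bid) = NZD 5,259,226.41
NZD 5,259,226.41 ÷ 1.0586 (buy CAD at ask) = CAD 4,968,095.98

Net profit: CAD 95,095.98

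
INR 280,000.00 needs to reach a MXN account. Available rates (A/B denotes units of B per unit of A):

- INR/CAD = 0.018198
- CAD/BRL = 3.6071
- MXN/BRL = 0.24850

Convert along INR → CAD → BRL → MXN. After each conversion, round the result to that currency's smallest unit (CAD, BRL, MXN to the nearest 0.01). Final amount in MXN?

INR 280,000.00 × 0.018198 = CAD 5,095.44
CAD 5,095.44 × 3.6071 = BRL 18,379.76
BRL 18,379.76 ÷ 0.24850 = MXN 73,962.82

MXN 73,962.82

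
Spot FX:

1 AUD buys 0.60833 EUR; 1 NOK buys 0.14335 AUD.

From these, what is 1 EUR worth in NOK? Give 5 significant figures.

1 EUR ÷ 0.60833 = 1.64384 AUD
1.64384 AUD ÷ 0.14335 = 11.4674 NOK

EUR/NOK = 11.467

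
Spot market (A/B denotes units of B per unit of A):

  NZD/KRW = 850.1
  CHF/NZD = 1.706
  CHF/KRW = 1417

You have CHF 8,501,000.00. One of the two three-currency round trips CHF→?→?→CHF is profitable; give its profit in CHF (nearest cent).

Profit: CHF 199,600.12

Profitable loop is CHF → NZD → KRW → CHF:
CHF 8,501,000.00 × 1.706 = NZD 14,502,706.00
NZD 14,502,706.00 × 850.1 = KRW 12,328,750,371
KRW 12,328,750,371 ÷ 1417 = CHF 8,700,600.12
Profit = CHF 8,700,600.12 − CHF 8,501,000.00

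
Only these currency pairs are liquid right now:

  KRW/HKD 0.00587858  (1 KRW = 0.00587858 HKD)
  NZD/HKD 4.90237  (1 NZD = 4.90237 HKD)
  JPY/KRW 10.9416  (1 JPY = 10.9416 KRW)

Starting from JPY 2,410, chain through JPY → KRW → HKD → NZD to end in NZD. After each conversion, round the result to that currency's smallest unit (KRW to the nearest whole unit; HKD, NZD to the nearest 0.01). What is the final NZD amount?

JPY 2,410 × 10.9416 = KRW 26,369
KRW 26,369 × 0.00587858 = HKD 155.01
HKD 155.01 ÷ 4.90237 = NZD 31.62

NZD 31.62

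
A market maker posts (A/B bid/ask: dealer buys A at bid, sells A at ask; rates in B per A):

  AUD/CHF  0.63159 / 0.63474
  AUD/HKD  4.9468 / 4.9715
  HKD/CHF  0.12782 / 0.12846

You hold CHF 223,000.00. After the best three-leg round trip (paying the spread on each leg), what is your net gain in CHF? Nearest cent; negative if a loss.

Best loop CHF → AUD → HKD → CHF:
CHF 223,000.00 ÷ 0.63474 (buy AUD at ask) = AUD 351,324.95
AUD 351,324.95 × 4.9468 (sell AUD at bid) = HKD 1,737,934.27
HKD 1,737,934.27 × 0.12782 (sell HKD at bid) = CHF 222,142.76

Net result: CHF -857.24 (no profitable arbitrage after spreads)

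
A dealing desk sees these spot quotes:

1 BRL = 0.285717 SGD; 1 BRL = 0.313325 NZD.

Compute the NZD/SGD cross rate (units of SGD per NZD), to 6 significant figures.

NZD/SGD = 0.911887

1 NZD ÷ 0.313325 = 3.19157 BRL
3.19157 BRL × 0.285717 = 0.911887 SGD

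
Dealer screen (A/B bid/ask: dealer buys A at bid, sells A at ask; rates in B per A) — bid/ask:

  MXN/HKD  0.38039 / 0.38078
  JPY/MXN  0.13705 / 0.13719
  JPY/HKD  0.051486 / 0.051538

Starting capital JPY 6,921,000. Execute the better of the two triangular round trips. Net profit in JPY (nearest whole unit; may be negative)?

Net profit: JPY 79,828

Best loop JPY → MXN → HKD → JPY:
JPY 6,921,000 × 0.13705 (sell JPY at bid) = MXN 948,523.05
MXN 948,523.05 × 0.38039 (sell MXN at bid) = HKD 360,808.68
HKD 360,808.68 ÷ 0.051538 (buy JPY at ask) = JPY 7,000,828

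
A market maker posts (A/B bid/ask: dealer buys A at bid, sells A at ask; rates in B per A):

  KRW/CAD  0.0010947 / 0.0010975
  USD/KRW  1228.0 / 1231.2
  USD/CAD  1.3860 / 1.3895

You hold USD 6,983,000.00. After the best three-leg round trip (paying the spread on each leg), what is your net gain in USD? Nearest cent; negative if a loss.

Best loop USD → CAD → KRW → USD:
USD 6,983,000.00 × 1.3860 (sell USD at bid) = CAD 9,678,438.00
CAD 9,678,438.00 ÷ 0.0010975 (buy KRW at ask) = KRW 8,818,622,323
KRW 8,818,622,323 ÷ 1231.2 (buy USD at ask) = USD 7,162,623.72

Net profit: USD 179,623.72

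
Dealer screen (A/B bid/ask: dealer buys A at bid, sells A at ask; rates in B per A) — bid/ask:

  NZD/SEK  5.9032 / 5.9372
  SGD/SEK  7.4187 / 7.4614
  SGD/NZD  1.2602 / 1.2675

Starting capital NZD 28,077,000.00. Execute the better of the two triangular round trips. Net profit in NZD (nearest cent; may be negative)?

Net result: NZD -83,490.30 (no profitable arbitrage after spreads)

Best loop NZD → SEK → SGD → NZD:
NZD 28,077,000.00 × 5.9032 (sell NZD at bid) = SEK 165,744,146.40
SEK 165,744,146.40 ÷ 7.4614 (buy SGD at ask) = SGD 22,213,545.23
SGD 22,213,545.23 × 1.2602 (sell SGD at bid) = NZD 27,993,509.70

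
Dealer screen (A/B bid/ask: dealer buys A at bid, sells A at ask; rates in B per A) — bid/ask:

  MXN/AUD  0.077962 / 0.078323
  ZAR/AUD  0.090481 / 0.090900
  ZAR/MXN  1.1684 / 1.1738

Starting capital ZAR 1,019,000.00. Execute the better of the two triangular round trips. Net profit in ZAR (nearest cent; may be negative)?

Net profit: ZAR 2,138.90

Best loop ZAR → MXN → AUD → ZAR:
ZAR 1,019,000.00 × 1.1684 (sell ZAR at bid) = MXN 1,190,599.60
MXN 1,190,599.60 × 0.077962 (sell MXN at bid) = AUD 92,821.53
AUD 92,821.53 ÷ 0.090900 (buy ZAR at ask) = ZAR 1,021,138.90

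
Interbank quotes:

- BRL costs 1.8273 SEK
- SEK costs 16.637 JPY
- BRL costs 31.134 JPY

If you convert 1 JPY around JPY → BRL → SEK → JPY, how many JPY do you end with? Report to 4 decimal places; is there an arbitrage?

Around JPY → BRL → SEK → JPY: 1 ÷ 31.134 × 1.8273 × 16.637 = 0.976450
Product < 1; profitable direction is JPY → SEK → BRL → JPY.

0.9764 (arbitrage exists)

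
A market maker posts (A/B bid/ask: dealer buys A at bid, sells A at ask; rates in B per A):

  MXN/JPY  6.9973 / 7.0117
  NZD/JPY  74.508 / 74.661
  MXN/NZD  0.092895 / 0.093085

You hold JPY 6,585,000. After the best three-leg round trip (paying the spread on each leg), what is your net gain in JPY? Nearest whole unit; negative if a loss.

Best loop JPY → NZD → MXN → JPY:
JPY 6,585,000 ÷ 74.661 (buy NZD at ask) = NZD 88,198.66
NZD 88,198.66 ÷ 0.093085 (buy MXN at ask) = MXN 947,506.67
MXN 947,506.67 × 6.9973 (sell MXN at bid) = JPY 6,629,988

Net profit: JPY 44,988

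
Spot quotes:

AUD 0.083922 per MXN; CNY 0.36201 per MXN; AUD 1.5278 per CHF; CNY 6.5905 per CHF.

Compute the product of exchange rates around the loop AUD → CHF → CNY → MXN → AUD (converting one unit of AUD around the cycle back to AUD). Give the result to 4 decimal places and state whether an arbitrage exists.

1.0000 (no arbitrage)

Around AUD → CHF → CNY → MXN → AUD: 1 ÷ 1.5278 × 6.5905 ÷ 0.36201 × 0.083922 = 1.000016
Product ≈ 1 (deviation 0.002%, within rounding noise).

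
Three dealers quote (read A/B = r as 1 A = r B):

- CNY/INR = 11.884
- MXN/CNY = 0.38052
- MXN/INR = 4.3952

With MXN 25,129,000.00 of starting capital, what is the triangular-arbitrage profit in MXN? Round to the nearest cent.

Profit: MXN 725,532.87

Profitable loop is MXN → CNY → INR → MXN:
MXN 25,129,000.00 × 0.38052 = CNY 9,562,087.08
CNY 9,562,087.08 × 11.884 = INR 113,635,842.86
INR 113,635,842.86 ÷ 4.3952 = MXN 25,854,532.87
Profit = MXN 25,854,532.87 − MXN 25,129,000.00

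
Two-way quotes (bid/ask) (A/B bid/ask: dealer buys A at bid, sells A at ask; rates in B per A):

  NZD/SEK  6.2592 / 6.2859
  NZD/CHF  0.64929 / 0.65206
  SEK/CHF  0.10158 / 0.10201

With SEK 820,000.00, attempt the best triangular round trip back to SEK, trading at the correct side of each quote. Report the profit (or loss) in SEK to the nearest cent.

Net profit: SEK 10,313.98

Best loop SEK → NZD → CHF → SEK:
SEK 820,000.00 ÷ 6.2859 (buy NZD at ask) = NZD 130,450.69
NZD 130,450.69 × 0.64929 (sell NZD at bid) = CHF 84,700.33
CHF 84,700.33 ÷ 0.10201 (buy SEK at ask) = SEK 830,313.98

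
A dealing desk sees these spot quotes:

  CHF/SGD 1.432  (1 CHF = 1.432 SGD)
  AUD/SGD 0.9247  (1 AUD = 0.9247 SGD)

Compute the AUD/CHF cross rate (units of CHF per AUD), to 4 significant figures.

AUD/CHF = 0.6457

1 AUD × 0.9247 = 0.9247 SGD
0.9247 SGD ÷ 1.432 = 0.64574 CHF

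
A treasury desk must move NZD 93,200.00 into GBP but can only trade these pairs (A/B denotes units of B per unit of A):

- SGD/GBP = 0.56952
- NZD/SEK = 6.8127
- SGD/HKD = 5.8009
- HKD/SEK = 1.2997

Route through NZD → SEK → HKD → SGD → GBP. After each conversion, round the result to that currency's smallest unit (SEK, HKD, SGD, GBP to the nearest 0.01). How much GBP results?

NZD 93,200.00 × 6.8127 = SEK 634,943.64
SEK 634,943.64 ÷ 1.2997 = HKD 488,530.92
HKD 488,530.92 ÷ 5.8009 = SGD 84,216.40
SGD 84,216.40 × 0.56952 = GBP 47,962.92

GBP 47,962.92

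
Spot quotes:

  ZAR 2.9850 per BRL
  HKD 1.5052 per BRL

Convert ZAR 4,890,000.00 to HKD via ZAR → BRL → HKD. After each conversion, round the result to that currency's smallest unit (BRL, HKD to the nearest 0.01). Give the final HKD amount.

HKD 2,465,805.02

ZAR 4,890,000.00 ÷ 2.9850 = BRL 1,638,190.95
BRL 1,638,190.95 × 1.5052 = HKD 2,465,805.02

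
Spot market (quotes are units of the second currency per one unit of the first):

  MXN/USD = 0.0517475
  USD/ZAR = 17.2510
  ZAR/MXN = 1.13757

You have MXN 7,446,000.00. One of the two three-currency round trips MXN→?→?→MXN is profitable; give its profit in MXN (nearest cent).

Profit: MXN 115,445.23

Profitable loop is MXN → USD → ZAR → MXN:
MXN 7,446,000.00 × 0.0517475 = USD 385,311.89
USD 385,311.89 × 17.2510 = ZAR 6,647,015.33
ZAR 6,647,015.33 × 1.13757 = MXN 7,561,445.23
Profit = MXN 7,561,445.23 − MXN 7,446,000.00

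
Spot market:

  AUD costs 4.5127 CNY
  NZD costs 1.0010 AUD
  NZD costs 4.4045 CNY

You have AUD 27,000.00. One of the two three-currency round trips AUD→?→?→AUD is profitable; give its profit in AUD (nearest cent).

Profitable loop is AUD → CNY → NZD → AUD:
AUD 27,000.00 × 4.5127 = CNY 121,842.90
CNY 121,842.90 ÷ 4.4045 = NZD 27,663.28
NZD 27,663.28 × 1.0010 = AUD 27,690.94
Profit = AUD 27,690.94 − AUD 27,000.00

Profit: AUD 690.94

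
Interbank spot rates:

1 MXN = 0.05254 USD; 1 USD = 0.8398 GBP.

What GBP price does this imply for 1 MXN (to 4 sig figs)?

1 MXN × 0.05254 = 0.05254 USD
0.05254 USD × 0.8398 = 0.0441231 GBP

MXN/GBP = 0.04412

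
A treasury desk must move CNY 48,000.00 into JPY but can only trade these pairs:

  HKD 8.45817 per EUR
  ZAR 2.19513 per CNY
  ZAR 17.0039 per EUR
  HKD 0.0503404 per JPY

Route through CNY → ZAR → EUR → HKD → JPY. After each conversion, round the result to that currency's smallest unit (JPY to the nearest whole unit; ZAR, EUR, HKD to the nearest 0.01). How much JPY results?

JPY 1,041,148

CNY 48,000.00 × 2.19513 = ZAR 105,366.24
ZAR 105,366.24 ÷ 17.0039 = EUR 6,196.59
EUR 6,196.59 × 8.45817 = HKD 52,411.81
HKD 52,411.81 ÷ 0.0503404 = JPY 1,041,148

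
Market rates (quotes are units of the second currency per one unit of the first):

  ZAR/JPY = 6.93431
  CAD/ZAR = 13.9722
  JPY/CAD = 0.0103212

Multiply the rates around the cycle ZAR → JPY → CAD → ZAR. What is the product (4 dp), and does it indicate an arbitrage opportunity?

Around ZAR → JPY → CAD → ZAR: 1 × 6.93431 × 0.0103212 × 13.9722 = 0.999996
Product ≈ 1 (deviation 0.000%, within rounding noise).

1.0000 (no arbitrage)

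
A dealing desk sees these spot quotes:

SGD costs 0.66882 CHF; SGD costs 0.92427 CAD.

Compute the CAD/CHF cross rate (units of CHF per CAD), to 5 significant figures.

1 CAD ÷ 0.92427 = 1.08193 SGD
1.08193 SGD × 0.66882 = 0.72362 CHF

CAD/CHF = 0.72362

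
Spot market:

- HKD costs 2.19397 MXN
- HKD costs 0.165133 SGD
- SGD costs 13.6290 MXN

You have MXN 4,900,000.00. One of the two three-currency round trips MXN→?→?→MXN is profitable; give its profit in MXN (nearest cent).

Profitable loop is MXN → HKD → SGD → MXN:
MXN 4,900,000.00 ÷ 2.19397 = HKD 2,233,394.26
HKD 2,233,394.26 × 0.165133 = SGD 368,807.09
SGD 368,807.09 × 13.6290 = MXN 5,026,471.88
Profit = MXN 5,026,471.88 − MXN 4,900,000.00

Profit: MXN 126,471.88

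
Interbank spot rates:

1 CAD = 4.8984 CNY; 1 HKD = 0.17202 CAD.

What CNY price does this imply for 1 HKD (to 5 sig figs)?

HKD/CNY = 0.84262

1 HKD × 0.17202 = 0.17202 CAD
0.17202 CAD × 4.8984 = 0.842623 CNY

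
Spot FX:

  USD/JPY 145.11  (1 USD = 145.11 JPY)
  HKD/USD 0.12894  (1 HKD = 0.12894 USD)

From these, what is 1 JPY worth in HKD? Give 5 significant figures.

1 JPY ÷ 145.11 = 0.00689132 USD
0.00689132 USD ÷ 0.12894 = 0.053446 HKD

JPY/HKD = 0.053446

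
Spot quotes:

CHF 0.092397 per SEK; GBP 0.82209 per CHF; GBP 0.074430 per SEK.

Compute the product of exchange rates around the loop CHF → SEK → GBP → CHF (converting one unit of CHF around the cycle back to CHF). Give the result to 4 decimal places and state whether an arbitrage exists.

0.9799 (arbitrage exists)

Around CHF → SEK → GBP → CHF: 1 ÷ 0.092397 × 0.074430 ÷ 0.82209 = 0.979875
Product < 1; profitable direction is CHF → GBP → SEK → CHF.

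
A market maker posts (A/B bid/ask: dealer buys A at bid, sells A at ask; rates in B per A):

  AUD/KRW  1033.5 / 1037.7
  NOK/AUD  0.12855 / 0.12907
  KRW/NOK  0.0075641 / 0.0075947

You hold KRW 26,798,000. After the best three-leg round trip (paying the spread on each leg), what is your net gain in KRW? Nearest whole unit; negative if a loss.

Best loop KRW → NOK → AUD → KRW:
KRW 26,798,000 × 0.0075641 (sell KRW at bid) = NOK 202,702.75
NOK 202,702.75 × 0.12855 (sell NOK at bid) = AUD 26,057.44
AUD 26,057.44 × 1033.5 (sell AUD at bid) = KRW 26,930,363

Net profit: KRW 132,363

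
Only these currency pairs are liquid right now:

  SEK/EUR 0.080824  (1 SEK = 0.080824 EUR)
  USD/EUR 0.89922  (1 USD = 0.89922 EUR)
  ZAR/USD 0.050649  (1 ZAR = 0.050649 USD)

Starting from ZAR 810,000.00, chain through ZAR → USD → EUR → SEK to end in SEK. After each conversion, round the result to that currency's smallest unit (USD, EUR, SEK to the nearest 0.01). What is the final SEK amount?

SEK 456,437.69

ZAR 810,000.00 × 0.050649 = USD 41,025.69
USD 41,025.69 × 0.89922 = EUR 36,891.12
EUR 36,891.12 ÷ 0.080824 = SEK 456,437.69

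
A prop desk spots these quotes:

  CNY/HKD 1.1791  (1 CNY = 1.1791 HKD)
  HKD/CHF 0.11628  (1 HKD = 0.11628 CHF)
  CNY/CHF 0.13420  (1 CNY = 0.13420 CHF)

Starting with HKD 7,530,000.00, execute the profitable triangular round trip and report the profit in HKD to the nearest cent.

Profitable loop is HKD → CHF → CNY → HKD:
HKD 7,530,000.00 × 0.11628 = CHF 875,588.40
CHF 875,588.40 ÷ 0.13420 = CNY 6,524,503.73
CNY 6,524,503.73 × 1.1791 = HKD 7,693,042.34
Profit = HKD 7,693,042.34 − HKD 7,530,000.00

Profit: HKD 163,042.34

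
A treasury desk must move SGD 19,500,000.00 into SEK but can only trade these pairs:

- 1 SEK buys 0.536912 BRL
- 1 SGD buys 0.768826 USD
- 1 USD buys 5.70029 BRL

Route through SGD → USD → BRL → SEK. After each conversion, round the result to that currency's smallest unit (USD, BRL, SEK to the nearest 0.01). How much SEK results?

SGD 19,500,000.00 × 0.768826 = USD 14,992,107.00
USD 14,992,107.00 × 5.70029 = BRL 85,459,357.61
BRL 85,459,357.61 ÷ 0.536912 = SEK 159,168,276.38

SEK 159,168,276.38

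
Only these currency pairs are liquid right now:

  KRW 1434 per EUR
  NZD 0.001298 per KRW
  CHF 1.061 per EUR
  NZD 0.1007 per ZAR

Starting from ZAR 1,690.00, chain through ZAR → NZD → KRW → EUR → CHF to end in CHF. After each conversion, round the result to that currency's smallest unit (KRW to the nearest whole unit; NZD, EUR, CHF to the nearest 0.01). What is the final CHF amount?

ZAR 1,690.00 × 0.1007 = NZD 170.18
NZD 170.18 ÷ 0.001298 = KRW 131,109
KRW 131,109 ÷ 1434 = EUR 91.43
EUR 91.43 × 1.061 = CHF 97.01

CHF 97.01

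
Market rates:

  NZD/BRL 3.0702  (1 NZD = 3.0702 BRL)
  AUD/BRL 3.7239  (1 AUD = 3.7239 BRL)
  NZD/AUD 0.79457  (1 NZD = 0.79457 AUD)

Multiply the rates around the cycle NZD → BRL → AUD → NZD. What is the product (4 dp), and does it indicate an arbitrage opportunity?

1.0376 (arbitrage exists)

Around NZD → BRL → AUD → NZD: 1 × 3.0702 ÷ 3.7239 ÷ 0.79457 = 1.037616
Product > 1; profitable direction is NZD → BRL → AUD → NZD.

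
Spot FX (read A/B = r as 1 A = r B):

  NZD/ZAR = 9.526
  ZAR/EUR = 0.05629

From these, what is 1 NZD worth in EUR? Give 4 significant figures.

NZD/EUR = 0.5362

1 NZD × 9.526 = 9.526 ZAR
9.526 ZAR × 0.05629 = 0.536219 EUR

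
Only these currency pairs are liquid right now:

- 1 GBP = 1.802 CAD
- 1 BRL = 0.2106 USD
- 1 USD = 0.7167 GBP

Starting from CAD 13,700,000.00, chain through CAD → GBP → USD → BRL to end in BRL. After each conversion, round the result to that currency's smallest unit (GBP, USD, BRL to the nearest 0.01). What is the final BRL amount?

CAD 13,700,000.00 ÷ 1.802 = GBP 7,602,663.71
GBP 7,602,663.71 ÷ 0.7167 = USD 10,607,874.58
USD 10,607,874.58 ÷ 0.2106 = BRL 50,369,774.83

BRL 50,369,774.83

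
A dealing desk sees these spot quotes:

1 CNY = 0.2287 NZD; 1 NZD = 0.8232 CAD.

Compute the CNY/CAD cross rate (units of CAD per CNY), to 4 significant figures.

CNY/CAD = 0.1883

1 CNY × 0.2287 = 0.2287 NZD
0.2287 NZD × 0.8232 = 0.188266 CAD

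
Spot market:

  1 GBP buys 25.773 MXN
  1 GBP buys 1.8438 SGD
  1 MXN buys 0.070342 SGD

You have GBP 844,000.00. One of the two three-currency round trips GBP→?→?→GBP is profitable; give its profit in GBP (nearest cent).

Profit: GBP 14,374.03

Profitable loop is GBP → SGD → MXN → GBP:
GBP 844,000.00 × 1.8438 = SGD 1,556,167.20
SGD 1,556,167.20 ÷ 0.070342 = MXN 22,122,873.96
MXN 22,122,873.96 ÷ 25.773 = GBP 858,374.03
Profit = GBP 858,374.03 − GBP 844,000.00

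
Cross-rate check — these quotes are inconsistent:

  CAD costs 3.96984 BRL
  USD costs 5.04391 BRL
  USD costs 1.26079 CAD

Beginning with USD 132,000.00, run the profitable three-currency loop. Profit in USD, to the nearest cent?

Profit: USD 1,022.62

Profitable loop is USD → BRL → CAD → USD:
USD 132,000.00 × 5.04391 = BRL 665,796.12
BRL 665,796.12 ÷ 3.96984 = CAD 167,713.59
CAD 167,713.59 ÷ 1.26079 = USD 133,022.62
Profit = USD 133,022.62 − USD 132,000.00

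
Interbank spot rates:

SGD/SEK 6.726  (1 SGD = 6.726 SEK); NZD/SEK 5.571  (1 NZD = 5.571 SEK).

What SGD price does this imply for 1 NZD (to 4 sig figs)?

1 NZD × 5.571 = 5.571 SEK
5.571 SEK ÷ 6.726 = 0.828278 SGD

NZD/SGD = 0.8283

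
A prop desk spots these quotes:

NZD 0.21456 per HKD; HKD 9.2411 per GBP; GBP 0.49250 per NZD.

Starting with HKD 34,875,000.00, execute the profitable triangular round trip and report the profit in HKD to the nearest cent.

Profitable loop is HKD → GBP → NZD → HKD:
HKD 34,875,000.00 ÷ 9.2411 = GBP 3,773,901.38
GBP 3,773,901.38 ÷ 0.49250 = NZD 7,662,743.91
NZD 7,662,743.91 ÷ 0.21456 = HKD 35,713,757.97
Profit = HKD 35,713,757.97 − HKD 34,875,000.00

Profit: HKD 838,757.97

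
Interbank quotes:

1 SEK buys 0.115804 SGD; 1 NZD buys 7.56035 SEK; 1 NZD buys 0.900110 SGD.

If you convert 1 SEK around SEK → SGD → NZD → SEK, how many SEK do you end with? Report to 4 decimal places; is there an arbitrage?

0.9727 (arbitrage exists)

Around SEK → SGD → NZD → SEK: 1 × 0.115804 ÷ 0.900110 × 7.56035 = 0.972680
Product < 1; profitable direction is SEK → NZD → SGD → SEK.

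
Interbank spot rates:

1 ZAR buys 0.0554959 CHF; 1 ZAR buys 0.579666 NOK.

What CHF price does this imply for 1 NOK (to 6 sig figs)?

1 NOK ÷ 0.579666 = 1.72513 ZAR
1.72513 ZAR × 0.0554959 = 0.0957377 CHF

NOK/CHF = 0.0957377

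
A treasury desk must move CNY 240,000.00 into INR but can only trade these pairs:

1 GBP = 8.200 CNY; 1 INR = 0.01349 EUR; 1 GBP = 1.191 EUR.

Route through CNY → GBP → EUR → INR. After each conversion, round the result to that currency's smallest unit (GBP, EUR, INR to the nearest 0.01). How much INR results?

CNY 240,000.00 ÷ 8.200 = GBP 29,268.29
GBP 29,268.29 × 1.191 = EUR 34,858.53
EUR 34,858.53 ÷ 0.01349 = INR 2,584,027.43

INR 2,584,027.43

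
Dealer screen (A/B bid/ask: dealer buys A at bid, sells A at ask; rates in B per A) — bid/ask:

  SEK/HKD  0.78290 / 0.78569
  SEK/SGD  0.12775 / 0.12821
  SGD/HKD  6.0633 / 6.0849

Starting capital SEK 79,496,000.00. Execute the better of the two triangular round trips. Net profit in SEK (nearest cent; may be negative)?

Net profit: SEK 280,728.80

Best loop SEK → HKD → SGD → SEK:
SEK 79,496,000.00 × 0.78290 (sell SEK at bid) = HKD 62,237,418.40
HKD 62,237,418.40 ÷ 6.0849 (buy SGD at ask) = SGD 10,228,174.40
SGD 10,228,174.40 ÷ 0.12821 (buy SEK at ask) = SEK 79,776,728.80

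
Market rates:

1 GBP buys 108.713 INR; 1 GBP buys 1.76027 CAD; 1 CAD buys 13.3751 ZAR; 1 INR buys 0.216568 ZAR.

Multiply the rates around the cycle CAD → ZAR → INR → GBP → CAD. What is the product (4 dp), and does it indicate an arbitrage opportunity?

Around CAD → ZAR → INR → GBP → CAD: 1 × 13.3751 ÷ 0.216568 ÷ 108.713 × 1.76027 = 1.000001
Product ≈ 1 (deviation 0.000%, within rounding noise).

1.0000 (no arbitrage)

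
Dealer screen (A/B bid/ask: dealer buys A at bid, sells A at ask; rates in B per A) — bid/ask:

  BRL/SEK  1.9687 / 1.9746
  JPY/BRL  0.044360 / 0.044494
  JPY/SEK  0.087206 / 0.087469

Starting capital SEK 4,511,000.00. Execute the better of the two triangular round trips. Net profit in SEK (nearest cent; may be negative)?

Best loop SEK → JPY → BRL → SEK:
SEK 4,511,000.00 ÷ 0.087469 (buy JPY at ask) = JPY 51,572,557
JPY 51,572,557 × 0.044360 (sell JPY at bid) = BRL 2,287,758.63
BRL 2,287,758.63 × 1.9687 (sell BRL at bid) = SEK 4,503,910.42

Net result: SEK -7,089.58 (no profitable arbitrage after spreads)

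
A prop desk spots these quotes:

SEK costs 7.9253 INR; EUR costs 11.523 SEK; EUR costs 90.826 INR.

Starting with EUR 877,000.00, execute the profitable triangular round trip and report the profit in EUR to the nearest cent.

Profitable loop is EUR → SEK → INR → EUR:
EUR 877,000.00 × 11.523 = SEK 10,105,671.00
SEK 10,105,671.00 × 7.9253 = INR 80,090,474.38
INR 80,090,474.38 ÷ 90.826 = EUR 881,801.18
Profit = EUR 881,801.18 − EUR 877,000.00

Profit: EUR 4,801.18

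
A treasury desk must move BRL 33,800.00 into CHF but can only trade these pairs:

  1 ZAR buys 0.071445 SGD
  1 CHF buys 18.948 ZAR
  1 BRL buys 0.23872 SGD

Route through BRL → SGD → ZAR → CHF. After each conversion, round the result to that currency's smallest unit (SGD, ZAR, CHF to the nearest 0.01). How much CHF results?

CHF 5,960.33

BRL 33,800.00 × 0.23872 = SGD 8,068.74
SGD 8,068.74 ÷ 0.071445 = ZAR 112,936.38
ZAR 112,936.38 ÷ 18.948 = CHF 5,960.33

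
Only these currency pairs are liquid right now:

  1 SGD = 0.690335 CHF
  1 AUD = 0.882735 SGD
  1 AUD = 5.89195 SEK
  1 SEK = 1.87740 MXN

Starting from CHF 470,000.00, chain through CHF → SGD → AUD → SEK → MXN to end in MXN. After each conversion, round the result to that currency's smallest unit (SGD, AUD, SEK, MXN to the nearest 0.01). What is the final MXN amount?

CHF 470,000.00 ÷ 0.690335 = SGD 680,828.87
SGD 680,828.87 ÷ 0.882735 = AUD 771,272.09
AUD 771,272.09 × 5.89195 = SEK 4,544,296.59
SEK 4,544,296.59 × 1.87740 = MXN 8,531,462.42

MXN 8,531,462.42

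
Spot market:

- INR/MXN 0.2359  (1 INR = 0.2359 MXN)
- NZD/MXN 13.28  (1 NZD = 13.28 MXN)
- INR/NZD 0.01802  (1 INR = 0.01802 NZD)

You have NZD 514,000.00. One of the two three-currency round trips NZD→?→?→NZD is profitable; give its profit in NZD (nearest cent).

Profitable loop is NZD → MXN → INR → NZD:
NZD 514,000.00 × 13.28 = MXN 6,825,920.00
MXN 6,825,920.00 ÷ 0.2359 = INR 28,935,650.70
INR 28,935,650.70 × 0.01802 = NZD 521,420.43
Profit = NZD 521,420.43 − NZD 514,000.00

Profit: NZD 7,420.43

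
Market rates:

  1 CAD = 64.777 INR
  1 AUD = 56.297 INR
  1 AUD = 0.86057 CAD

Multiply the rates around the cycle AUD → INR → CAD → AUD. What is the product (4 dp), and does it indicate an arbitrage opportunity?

1.0099 (arbitrage exists)

Around AUD → INR → CAD → AUD: 1 × 56.297 ÷ 64.777 ÷ 0.86057 = 1.009900
Product > 1; profitable direction is AUD → INR → CAD → AUD.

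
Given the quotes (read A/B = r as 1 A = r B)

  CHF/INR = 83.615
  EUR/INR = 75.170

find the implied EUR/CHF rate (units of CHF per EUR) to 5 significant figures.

EUR/CHF = 0.89900

1 EUR × 75.170 = 75.17 INR
75.17 INR ÷ 83.615 = 0.899001 CHF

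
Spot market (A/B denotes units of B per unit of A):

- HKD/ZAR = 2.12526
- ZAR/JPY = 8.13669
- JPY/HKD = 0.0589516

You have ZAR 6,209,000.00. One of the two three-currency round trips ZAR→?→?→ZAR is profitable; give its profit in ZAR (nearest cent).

Profitable loop is ZAR → JPY → HKD → ZAR:
ZAR 6,209,000.00 × 8.13669 = JPY 50,520,708
JPY 50,520,708 × 0.0589516 = HKD 2,978,276.58
HKD 2,978,276.58 × 2.12526 = ZAR 6,329,612.09
Profit = ZAR 6,329,612.09 − ZAR 6,209,000.00

Profit: ZAR 120,612.09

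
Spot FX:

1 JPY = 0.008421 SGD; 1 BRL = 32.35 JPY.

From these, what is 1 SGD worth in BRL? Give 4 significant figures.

1 SGD ÷ 0.008421 = 118.751 JPY
118.751 JPY ÷ 32.35 = 3.67081 BRL

SGD/BRL = 3.671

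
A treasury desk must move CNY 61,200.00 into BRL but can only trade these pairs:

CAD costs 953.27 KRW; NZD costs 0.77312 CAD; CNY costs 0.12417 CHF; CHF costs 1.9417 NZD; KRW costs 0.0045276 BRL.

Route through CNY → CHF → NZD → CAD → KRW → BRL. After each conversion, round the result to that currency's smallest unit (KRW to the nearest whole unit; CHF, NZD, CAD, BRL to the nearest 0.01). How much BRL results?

BRL 49,235.79

CNY 61,200.00 × 0.12417 = CHF 7,599.20
CHF 7,599.20 × 1.9417 = NZD 14,755.37
NZD 14,755.37 × 0.77312 = CAD 11,407.67
CAD 11,407.67 × 953.27 = KRW 10,874,590
KRW 10,874,590 × 0.0045276 = BRL 49,235.79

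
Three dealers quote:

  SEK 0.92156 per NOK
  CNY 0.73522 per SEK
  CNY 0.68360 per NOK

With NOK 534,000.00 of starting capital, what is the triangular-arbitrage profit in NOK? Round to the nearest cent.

Profitable loop is NOK → CNY → SEK → NOK:
NOK 534,000.00 × 0.68360 = CNY 365,042.40
CNY 365,042.40 ÷ 0.73522 = SEK 496,507.71
SEK 496,507.71 ÷ 0.92156 = NOK 538,768.73
Profit = NOK 538,768.73 − NOK 534,000.00

Profit: NOK 4,768.73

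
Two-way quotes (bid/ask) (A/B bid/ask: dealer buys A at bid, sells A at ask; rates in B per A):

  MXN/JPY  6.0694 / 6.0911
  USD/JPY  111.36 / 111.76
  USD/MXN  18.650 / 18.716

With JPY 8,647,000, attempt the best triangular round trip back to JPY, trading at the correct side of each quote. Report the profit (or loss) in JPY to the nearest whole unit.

Best loop JPY → USD → MXN → JPY:
JPY 8,647,000 ÷ 111.76 (buy USD at ask) = USD 77,371.15
USD 77,371.15 × 18.650 (sell USD at bid) = MXN 1,442,971.99
MXN 1,442,971.99 × 6.0694 (sell MXN at bid) = JPY 8,757,974

Net profit: JPY 110,974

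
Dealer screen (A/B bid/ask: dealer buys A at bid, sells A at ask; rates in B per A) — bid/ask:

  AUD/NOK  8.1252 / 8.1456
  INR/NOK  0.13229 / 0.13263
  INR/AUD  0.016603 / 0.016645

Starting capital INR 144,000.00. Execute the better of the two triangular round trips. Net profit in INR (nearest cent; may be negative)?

Best loop INR → AUD → NOK → INR:
INR 144,000.00 × 0.016603 (sell INR at bid) = AUD 2,390.83
AUD 2,390.83 × 8.1252 (sell AUD at bid) = NOK 19,425.99
NOK 19,425.99 ÷ 0.13263 (buy INR at ask) = INR 146,467.53

Net profit: INR 2,467.53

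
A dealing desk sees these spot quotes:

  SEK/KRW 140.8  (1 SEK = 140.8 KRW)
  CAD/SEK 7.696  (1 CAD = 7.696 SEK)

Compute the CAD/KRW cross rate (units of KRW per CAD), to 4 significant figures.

CAD/KRW = 1084

1 CAD × 7.696 = 7.696 SEK
7.696 SEK × 140.8 = 1083.6 KRW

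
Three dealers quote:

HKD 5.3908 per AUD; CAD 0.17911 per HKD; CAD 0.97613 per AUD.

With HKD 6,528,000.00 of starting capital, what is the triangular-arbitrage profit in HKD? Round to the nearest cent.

Profit: HKD 71,556.52

Profitable loop is HKD → AUD → CAD → HKD:
HKD 6,528,000.00 ÷ 5.3908 = AUD 1,210,951.99
AUD 1,210,951.99 × 0.97613 = CAD 1,182,046.57
CAD 1,182,046.57 ÷ 0.17911 = HKD 6,599,556.52
Profit = HKD 6,599,556.52 − HKD 6,528,000.00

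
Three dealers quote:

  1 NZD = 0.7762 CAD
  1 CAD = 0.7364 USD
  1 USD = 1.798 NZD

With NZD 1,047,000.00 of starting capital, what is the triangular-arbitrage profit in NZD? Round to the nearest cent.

Profit: NZD 29,028.53

Profitable loop is NZD → CAD → USD → NZD:
NZD 1,047,000.00 × 0.7762 = CAD 812,681.40
CAD 812,681.40 × 0.7364 = USD 598,458.58
USD 598,458.58 × 1.798 = NZD 1,076,028.53
Profit = NZD 1,076,028.53 − NZD 1,047,000.00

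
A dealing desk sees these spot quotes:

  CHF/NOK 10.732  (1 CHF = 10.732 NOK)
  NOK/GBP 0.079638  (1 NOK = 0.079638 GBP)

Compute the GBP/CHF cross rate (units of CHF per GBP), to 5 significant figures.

GBP/CHF = 1.1700

1 GBP ÷ 0.079638 = 12.5568 NOK
12.5568 NOK ÷ 10.732 = 1.17004 CHF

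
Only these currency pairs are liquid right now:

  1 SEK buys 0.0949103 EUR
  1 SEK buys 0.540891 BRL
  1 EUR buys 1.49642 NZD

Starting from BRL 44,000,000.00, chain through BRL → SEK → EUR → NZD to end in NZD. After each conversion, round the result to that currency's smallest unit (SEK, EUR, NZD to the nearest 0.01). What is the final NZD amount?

NZD 11,553,398.99

BRL 44,000,000.00 ÷ 0.540891 = SEK 81,347,258.50
SEK 81,347,258.50 × 0.0949103 = EUR 7,720,692.71
EUR 7,720,692.71 × 1.49642 = NZD 11,553,398.99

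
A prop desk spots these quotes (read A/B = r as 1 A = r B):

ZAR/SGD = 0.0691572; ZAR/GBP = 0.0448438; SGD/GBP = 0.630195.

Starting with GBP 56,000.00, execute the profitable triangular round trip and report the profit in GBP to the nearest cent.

Profitable loop is GBP → SGD → ZAR → GBP:
GBP 56,000.00 ÷ 0.630195 = SGD 88,861.38
SGD 88,861.38 ÷ 0.0691572 = ZAR 1,284,918.77
ZAR 1,284,918.77 × 0.0448438 = GBP 57,620.64
Profit = GBP 57,620.64 − GBP 56,000.00

Profit: GBP 1,620.64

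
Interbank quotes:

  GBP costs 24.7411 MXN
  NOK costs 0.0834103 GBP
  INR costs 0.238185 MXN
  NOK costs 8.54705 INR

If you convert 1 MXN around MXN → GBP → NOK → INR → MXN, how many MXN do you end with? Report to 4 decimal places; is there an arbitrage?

Around MXN → GBP → NOK → INR → MXN: 1 ÷ 24.7411 ÷ 0.0834103 × 8.54705 × 0.238185 = 0.986488
Product < 1; profitable direction is MXN → INR → NOK → GBP → MXN.

0.9865 (arbitrage exists)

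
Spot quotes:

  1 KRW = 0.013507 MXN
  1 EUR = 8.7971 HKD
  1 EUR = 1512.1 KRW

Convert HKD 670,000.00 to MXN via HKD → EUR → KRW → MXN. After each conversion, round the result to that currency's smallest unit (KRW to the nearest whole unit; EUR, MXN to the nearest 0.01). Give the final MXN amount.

MXN 1,555,516.69

HKD 670,000.00 ÷ 8.7971 = EUR 76,161.46
EUR 76,161.46 × 1512.1 = KRW 115,163,744
KRW 115,163,744 × 0.013507 = MXN 1,555,516.69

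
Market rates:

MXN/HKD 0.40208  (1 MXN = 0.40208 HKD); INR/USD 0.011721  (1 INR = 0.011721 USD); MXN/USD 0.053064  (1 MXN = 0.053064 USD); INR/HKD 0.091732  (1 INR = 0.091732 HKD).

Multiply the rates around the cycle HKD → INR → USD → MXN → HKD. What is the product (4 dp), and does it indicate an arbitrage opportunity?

0.9682 (arbitrage exists)

Around HKD → INR → USD → MXN → HKD: 1 ÷ 0.091732 × 0.011721 ÷ 0.053064 × 0.40208 = 0.968180
Product < 1; profitable direction is HKD → MXN → USD → INR → HKD.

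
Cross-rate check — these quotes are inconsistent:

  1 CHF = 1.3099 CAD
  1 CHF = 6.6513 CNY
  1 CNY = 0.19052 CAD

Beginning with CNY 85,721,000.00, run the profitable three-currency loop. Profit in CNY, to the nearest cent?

Profit: CNY 2,888,086.93

Profitable loop is CNY → CHF → CAD → CNY:
CNY 85,721,000.00 ÷ 6.6513 = CHF 12,887,856.51
CHF 12,887,856.51 × 1.3099 = CAD 16,881,803.24
CAD 16,881,803.24 ÷ 0.19052 = CNY 88,609,086.93
Profit = CNY 88,609,086.93 − CNY 85,721,000.00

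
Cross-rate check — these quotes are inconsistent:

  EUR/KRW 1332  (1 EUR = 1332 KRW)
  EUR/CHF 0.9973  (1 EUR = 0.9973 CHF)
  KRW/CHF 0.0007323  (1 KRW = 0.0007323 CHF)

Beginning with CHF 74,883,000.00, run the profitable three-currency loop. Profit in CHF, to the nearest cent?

Profitable loop is CHF → KRW → EUR → CHF:
CHF 74,883,000.00 ÷ 0.0007323 = KRW 102,257,271,610
KRW 102,257,271,610 ÷ 1332 = EUR 76,769,723.43
EUR 76,769,723.43 × 0.9973 = CHF 76,562,445.18
Profit = CHF 76,562,445.18 − CHF 74,883,000.00

Profit: CHF 1,679,445.18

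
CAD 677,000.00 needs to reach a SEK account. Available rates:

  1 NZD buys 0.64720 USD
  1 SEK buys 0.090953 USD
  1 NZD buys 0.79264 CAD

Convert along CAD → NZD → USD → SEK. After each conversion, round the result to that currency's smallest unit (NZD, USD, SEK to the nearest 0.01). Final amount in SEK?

SEK 6,077,628.67

CAD 677,000.00 ÷ 0.79264 = NZD 854,107.79
NZD 854,107.79 × 0.64720 = USD 552,778.56
USD 552,778.56 ÷ 0.090953 = SEK 6,077,628.67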